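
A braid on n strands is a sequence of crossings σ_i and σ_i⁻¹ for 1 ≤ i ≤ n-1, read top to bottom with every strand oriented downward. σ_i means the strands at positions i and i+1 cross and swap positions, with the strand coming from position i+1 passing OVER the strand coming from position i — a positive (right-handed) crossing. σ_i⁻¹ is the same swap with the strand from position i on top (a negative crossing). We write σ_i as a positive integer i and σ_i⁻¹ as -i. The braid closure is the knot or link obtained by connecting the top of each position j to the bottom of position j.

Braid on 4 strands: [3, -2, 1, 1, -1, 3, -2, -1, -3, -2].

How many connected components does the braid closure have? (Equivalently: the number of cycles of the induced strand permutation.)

Track the strand permutation on 4 strands, starting from identity.
  step 1: s3 swaps positions 3,4 -> [1 2 4 3]
  step 2: s2^-1 swaps positions 2,3 -> [1 4 2 3]
  step 3: s1 swaps positions 1,2 -> [4 1 2 3]
  step 4: s1 swaps positions 1,2 -> [1 4 2 3]
  step 5: s1^-1 swaps positions 1,2 -> [4 1 2 3]
  step 6: s3 swaps positions 3,4 -> [4 1 3 2]
  step 7: s2^-1 swaps positions 2,3 -> [4 3 1 2]
  step 8: s1^-1 swaps positions 1,2 -> [3 4 1 2]
  step 9: s3^-1 swaps positions 3,4 -> [3 4 2 1]
  step 10: s2^-1 swaps positions 2,3 -> [3 2 4 1]
Final permutation (position -> original strand): [3 2 4 1]
Closure components = cycle count of this permutation = 2.

Answer: 2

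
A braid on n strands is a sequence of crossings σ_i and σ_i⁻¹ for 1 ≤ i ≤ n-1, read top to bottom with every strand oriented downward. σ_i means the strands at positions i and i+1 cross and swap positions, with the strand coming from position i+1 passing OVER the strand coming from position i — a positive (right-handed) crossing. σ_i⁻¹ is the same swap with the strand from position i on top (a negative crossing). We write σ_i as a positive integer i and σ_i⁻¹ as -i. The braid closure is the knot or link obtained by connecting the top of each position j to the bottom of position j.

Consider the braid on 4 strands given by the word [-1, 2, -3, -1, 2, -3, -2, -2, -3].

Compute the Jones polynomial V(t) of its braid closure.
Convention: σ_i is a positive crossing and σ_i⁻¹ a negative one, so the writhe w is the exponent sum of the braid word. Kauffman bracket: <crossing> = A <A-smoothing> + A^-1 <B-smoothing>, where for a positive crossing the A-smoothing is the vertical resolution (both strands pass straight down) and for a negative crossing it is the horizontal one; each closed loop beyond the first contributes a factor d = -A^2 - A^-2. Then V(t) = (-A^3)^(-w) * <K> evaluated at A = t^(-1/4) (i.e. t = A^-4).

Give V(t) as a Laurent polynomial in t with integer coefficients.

Braid: s1^-1 s2 s3^-1 s1^-1 s2 s3^-1 s2^-1 s2^-1 s3^-1 on 4 strands, 9 crossings.
Writhe w = (#positive) - (#negative) = 2 - 7 = -5.
Enumerate smoothing states for the bracket polynomial. There are 2^9 = 512 states.
Each crossing splits two ways (0=vertical, 1=horizontal). The state's weight is A^(#A-smoothings - #B-smoothings) * d^(loops - 1).
Tabulate the states by total A-exponent and number of loops L (A-exp: L × count):
  A^9: L=5 ×1
  A^7: L=4 ×9
  A^5: L=3 ×33, L=5 ×3
  A^3: L=2 ×59, L=4 ×25
  A^1: L=1 ×42, L=3 ×80, L=5 ×4
  A^-1: L=2 ×93, L=4 ×33
  A^-3: L=1 ×19, L=3 ×58, L=5 ×7
  A^-5: L=2 ×19, L=4 ×16, L=6 ×1
  A^-7: L=3 ×7, L=5 ×2
  A^-9: L=4 ×1
Each group contributes A^e * Σ count * d^(L-1):
Powers of d = -A^2 - A^-2: d^2 = A^4 + 2 + A^-4; d^3 = -A^6 - 3*A^2 - 3*A^-2 - A^-6; d^4 = A^8 + 4*A^4 + 6 + 4*A^-4 + A^-8; d^5 = -A^10 - 5*A^6 - 10*A^2 - 10*A^-2 - 5*A^-6 - A^-10.
  A^9 * (d^4) = A^17 + 4*A^13 + 6*A^9 + 4*A^5 + A
  A^7 * (9*d^3) = -9*A^13 - 27*A^9 - 27*A^5 - 9*A
  A^5 * (33*d^2 + 3*d^4) = 3*A^13 + 45*A^9 + 84*A^5 + 45*A + 3*A^-3
  A^3 * (59*d + 25*d^3) = -25*A^9 - 134*A^5 - 134*A - 25*A^-3
  A^1 * (42 + 80*d^2 + 4*d^4) = 4*A^9 + 96*A^5 + 226*A + 96*A^-3 + 4*A^-7
  A^-1 * (93*d + 33*d^3) = -33*A^5 - 192*A - 192*A^-3 - 33*A^-7
  A^-3 * (19 + 58*d^2 + 7*d^4) = 7*A^5 + 86*A + 177*A^-3 + 86*A^-7 + 7*A^-11
  A^-5 * (19*d + 16*d^3 + d^5) = -A^5 - 21*A - 77*A^-3 - 77*A^-7 - 21*A^-11 - A^-15
  A^-7 * (7*d^2 + 2*d^4) = 2*A + 15*A^-3 + 26*A^-7 + 15*A^-11 + 2*A^-15
  A^-9 * (d^3) = -A^-3 - 3*A^-7 - 3*A^-11 - A^-15
Summing the groups: <K> = A^17 - 2*A^13 + 3*A^9 - 4*A^5 + 4*A - 4*A^-3 + 3*A^-7 - 2*A^-11
Normalise by the writhe: (-A^3)^(-w) = (-A^3)^(5) = -A^15, so f(A) = -A^15 * <K> = -A^32 + 2*A^28 - 3*A^24 + 4*A^20 - 4*A^16 + 4*A^12 - 3*A^8 + 2*A^4.
Substitute A = t^(-1/4), i.e. A^e → t^(-e/4): V(t) = 2*t^-1 - 3*t^-2 + 4*t^-3 - 4*t^-4 + 4*t^-5 - 3*t^-6 + 2*t^-7 - t^-8

Answer: 2*t^-1 - 3*t^-2 + 4*t^-3 - 4*t^-4 + 4*t^-5 - 3*t^-6 + 2*t^-7 - t^-8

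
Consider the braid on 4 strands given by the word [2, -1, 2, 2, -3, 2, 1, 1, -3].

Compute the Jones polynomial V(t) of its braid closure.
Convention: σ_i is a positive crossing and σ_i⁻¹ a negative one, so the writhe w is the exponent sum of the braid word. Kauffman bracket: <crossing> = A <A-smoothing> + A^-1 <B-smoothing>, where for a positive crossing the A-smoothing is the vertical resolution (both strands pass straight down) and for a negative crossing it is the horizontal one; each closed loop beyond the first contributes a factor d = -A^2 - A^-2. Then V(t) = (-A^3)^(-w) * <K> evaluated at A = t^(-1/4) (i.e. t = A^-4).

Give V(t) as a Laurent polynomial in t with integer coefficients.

Braid: s2 s1^-1 s2 s2 s3^-1 s2 s1 s1 s3^-1 on 4 strands, 9 crossings.
Writhe w = (#positive) - (#negative) = 6 - 3 = 3.
Computing the Kauffman bracket via state sum. There are 2^9 = 512 states.
Each crossing splits two ways (0=vertical, 1=horizontal). The state's weight is A^(#A-smoothings - #B-smoothings) * d^(loops - 1).
Tabulate the states by total A-exponent and number of loops L (A-exp: L × count):
  A^9: L=3 ×1
  A^7: L=2 ×6, L=4 ×3
  A^5: L=1 ×11, L=3 ×24, L=5 ×1
  A^3: L=2 ×68, L=4 ×16
  A^1: L=1 ×38, L=3 ×85, L=5 ×3
  A^-1: L=2 ×77, L=4 ×49
  A^-3: L=3 ×69, L=5 ×15
  A^-5: L=4 ×34, L=6 ×2
  A^-7: L=5 ×9
  A^-9: L=6 ×1
Each group contributes A^e * Σ count * d^(L-1):
Powers of d = -A^2 - A^-2: d^2 = A^4 + 2 + A^-4; d^3 = -A^6 - 3*A^2 - 3*A^-2 - A^-6; d^4 = A^8 + 4*A^4 + 6 + 4*A^-4 + A^-8; d^5 = -A^10 - 5*A^6 - 10*A^2 - 10*A^-2 - 5*A^-6 - A^-10.
  A^9 * (d^2) = A^13 + 2*A^9 + A^5
  A^7 * (6*d + 3*d^3) = -3*A^13 - 15*A^9 - 15*A^5 - 3*A
  A^5 * (11 + 24*d^2 + d^4) = A^13 + 28*A^9 + 65*A^5 + 28*A + A^-3
  A^3 * (68*d + 16*d^3) = -16*A^9 - 116*A^5 - 116*A - 16*A^-3
  A^1 * (38 + 85*d^2 + 3*d^4) = 3*A^9 + 97*A^5 + 226*A + 97*A^-3 + 3*A^-7
  A^-1 * (77*d + 49*d^3) = -49*A^5 - 224*A - 224*A^-3 - 49*A^-7
  A^-3 * (69*d^2 + 15*d^4) = 15*A^5 + 129*A + 228*A^-3 + 129*A^-7 + 15*A^-11
  A^-5 * (34*d^3 + 2*d^5) = -2*A^5 - 44*A - 122*A^-3 - 122*A^-7 - 44*A^-11 - 2*A^-15
  A^-7 * (9*d^4) = 9*A + 36*A^-3 + 54*A^-7 + 36*A^-11 + 9*A^-15
  A^-9 * (d^5) = -A - 5*A^-3 - 10*A^-7 - 10*A^-11 - 5*A^-15 - A^-19
Summing the groups: <K> = -A^13 + 2*A^9 - 4*A^5 + 4*A - 5*A^-3 + 5*A^-7 - 3*A^-11 + 2*A^-15 - A^-19
Normalise by the writhe: (-A^3)^(-w) = (-A^3)^(-3) = -A^-9, so f(A) = -A^-9 * <K> = A^4 - 2 + 4*A^-4 - 4*A^-8 + 5*A^-12 - 5*A^-16 + 3*A^-20 - 2*A^-24 + A^-28.
Substitute A = t^(-1/4), i.e. A^e → t^(-e/4): V(t) = t^7 - 2*t^6 + 3*t^5 - 5*t^4 + 5*t^3 - 4*t^2 + 4*t - 2 + t^-1

Answer: t^7 - 2*t^6 + 3*t^5 - 5*t^4 + 5*t^3 - 4*t^2 + 4*t - 2 + t^-1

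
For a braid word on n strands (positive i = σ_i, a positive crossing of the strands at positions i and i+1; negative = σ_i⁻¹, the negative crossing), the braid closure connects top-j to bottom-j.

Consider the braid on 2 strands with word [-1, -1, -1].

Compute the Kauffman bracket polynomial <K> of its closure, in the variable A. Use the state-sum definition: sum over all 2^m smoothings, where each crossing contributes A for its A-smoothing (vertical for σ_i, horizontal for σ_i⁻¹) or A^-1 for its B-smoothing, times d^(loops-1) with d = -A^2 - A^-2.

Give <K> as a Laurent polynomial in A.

A^7 - A^3 - A^-5

Derivation:
Braid: s1^-1 s1^-1 s1^-1 on 2 strands, 3 crossings.
Writhe w = (#positive) - (#negative) = 0 - 3 = -3.
State-sum expansion of <K>. There are 2^3 = 8 states.
Smooth each crossing (0=||, 1=⌣⌢); contribution A^(Σ sign_k(1-2s_k)) * d^(L-1).
  state 000: A-exp=-3, loops=2, term = A^-3 * d^1
  state 001: A-exp=-1, loops=1, term = A^-1 * d^0
  state 010: A-exp=-1, loops=1, term = A^-1 * d^0
  state 011: A-exp=+1, loops=2, term = A^1 * d^1
  state 100: A-exp=-1, loops=1, term = A^-1 * d^0
  state 101: A-exp=+1, loops=2, term = A^1 * d^1
  state 110: A-exp=+1, loops=2, term = A^1 * d^1
  state 111: A-exp=+3, loops=3, term = A^3 * d^2
Collect the terms by A-exponent (count of states per loop number):
Powers of d = -A^2 - A^-2: d^2 = A^4 + 2 + A^-4.
  A^3 * (d^2) = A^7 + 2*A^3 + A^-1
  A^1 * (3*d) = -3*A^3 - 3*A^-1
  A^-1 * (3) = 3*A^-1
  A^-3 * (d) = -A^-1 - A^-5
Summing the groups: <K> = A^7 - A^3 - A^-5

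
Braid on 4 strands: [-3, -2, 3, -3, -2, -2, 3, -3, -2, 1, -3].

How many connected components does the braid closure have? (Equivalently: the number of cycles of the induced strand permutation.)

Track the strand permutation on 4 strands, starting from identity.
  step 1: s3^-1 swaps positions 3,4 -> [1 2 4 3]
  step 2: s2^-1 swaps positions 2,3 -> [1 4 2 3]
  step 3: s3 swaps positions 3,4 -> [1 4 3 2]
  step 4: s3^-1 swaps positions 3,4 -> [1 4 2 3]
  step 5: s2^-1 swaps positions 2,3 -> [1 2 4 3]
  step 6: s2^-1 swaps positions 2,3 -> [1 4 2 3]
  step 7: s3 swaps positions 3,4 -> [1 4 3 2]
  step 8: s3^-1 swaps positions 3,4 -> [1 4 2 3]
  step 9: s2^-1 swaps positions 2,3 -> [1 2 4 3]
  step 10: s1 swaps positions 1,2 -> [2 1 4 3]
  step 11: s3^-1 swaps positions 3,4 -> [2 1 3 4]
Final permutation (position -> original strand): [2 1 3 4]
Closure components = cycle count of this permutation = 3.

Answer: 3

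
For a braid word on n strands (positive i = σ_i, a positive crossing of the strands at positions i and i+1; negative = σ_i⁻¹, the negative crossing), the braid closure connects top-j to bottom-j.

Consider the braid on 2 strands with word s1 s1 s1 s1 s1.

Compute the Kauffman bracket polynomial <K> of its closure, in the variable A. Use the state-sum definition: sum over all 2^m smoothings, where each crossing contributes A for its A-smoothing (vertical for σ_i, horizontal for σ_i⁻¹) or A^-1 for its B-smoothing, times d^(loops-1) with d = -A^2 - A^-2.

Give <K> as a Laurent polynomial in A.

-A^7 - A^-1 + A^-5 - A^-9 + A^-13

Derivation:
Braid: s1 s1 s1 s1 s1 on 2 strands, 5 crossings.
Writhe w = (#positive) - (#negative) = 5 - 0 = 5.
Enumerate smoothing states for the bracket polynomial. There are 2^5 = 32 states.
For each crossing: s=0 is the vertical smoothing, s=1 horizontal. Crossing k contributes A^(sign_k * (1 - 2*s_k)); loop factor d = -A^2 - A^-2.
  state 00000: A-exp=+5, loops=2, term = A^5 * d^1
  state 00001: A-exp=+3, loops=1, term = A^3 * d^0
  state 00010: A-exp=+3, loops=1, term = A^3 * d^0
  state 00011: A-exp=+1, loops=2, term = A^1 * d^1
  state 00100: A-exp=+3, loops=1, term = A^3 * d^0
  state 00101: A-exp=+1, loops=2, term = A^1 * d^1
  state 00110: A-exp=+1, loops=2, term = A^1 * d^1
  state 00111: A-exp=-1, loops=3, term = A^-1 * d^2
  state 01000: A-exp=+3, loops=1, term = A^3 * d^0
  state 01001: A-exp=+1, loops=2, term = A^1 * d^1
  state 01010: A-exp=+1, loops=2, term = A^1 * d^1
  state 01011: A-exp=-1, loops=3, term = A^-1 * d^2
  state 01100: A-exp=+1, loops=2, term = A^1 * d^1
  state 01101: A-exp=-1, loops=3, term = A^-1 * d^2
  state 01110: A-exp=-1, loops=3, term = A^-1 * d^2
  state 01111: A-exp=-3, loops=4, term = A^-3 * d^3
  state 10000: A-exp=+3, loops=1, term = A^3 * d^0
  state 10001: A-exp=+1, loops=2, term = A^1 * d^1
  state 10010: A-exp=+1, loops=2, term = A^1 * d^1
  state 10011: A-exp=-1, loops=3, term = A^-1 * d^2
  state 10100: A-exp=+1, loops=2, term = A^1 * d^1
  state 10101: A-exp=-1, loops=3, term = A^-1 * d^2
  state 10110: A-exp=-1, loops=3, term = A^-1 * d^2
  state 10111: A-exp=-3, loops=4, term = A^-3 * d^3
  state 11000: A-exp=+1, loops=2, term = A^1 * d^1
  state 11001: A-exp=-1, loops=3, term = A^-1 * d^2
  state 11010: A-exp=-1, loops=3, term = A^-1 * d^2
  state 11011: A-exp=-3, loops=4, term = A^-3 * d^3
  state 11100: A-exp=-1, loops=3, term = A^-1 * d^2
  state 11101: A-exp=-3, loops=4, term = A^-3 * d^3
  state 11110: A-exp=-3, loops=4, term = A^-3 * d^3
  state 11111: A-exp=-5, loops=5, term = A^-5 * d^4
Collect the terms by A-exponent (count of states per loop number):
Powers of d = -A^2 - A^-2: d^2 = A^4 + 2 + A^-4; d^3 = -A^6 - 3*A^2 - 3*A^-2 - A^-6; d^4 = A^8 + 4*A^4 + 6 + 4*A^-4 + A^-8.
  A^5 * (d) = -A^7 - A^3
  A^3 * (5) = 5*A^3
  A^1 * (10*d) = -10*A^3 - 10*A^-1
  A^-1 * (10*d^2) = 10*A^3 + 20*A^-1 + 10*A^-5
  A^-3 * (5*d^3) = -5*A^3 - 15*A^-1 - 15*A^-5 - 5*A^-9
  A^-5 * (d^4) = A^3 + 4*A^-1 + 6*A^-5 + 4*A^-9 + A^-13
Summing the groups: <K> = -A^7 - A^-1 + A^-5 - A^-9 + A^-13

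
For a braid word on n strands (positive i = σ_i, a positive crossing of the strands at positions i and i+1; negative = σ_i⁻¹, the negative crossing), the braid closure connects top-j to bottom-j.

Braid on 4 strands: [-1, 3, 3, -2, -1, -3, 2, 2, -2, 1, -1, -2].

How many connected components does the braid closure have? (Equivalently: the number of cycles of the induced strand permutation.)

2

Derivation:
Track the strand permutation on 4 strands, starting from identity.
  step 1: s1^-1 swaps positions 1,2 -> [2 1 3 4]
  step 2: s3 swaps positions 3,4 -> [2 1 4 3]
  step 3: s3 swaps positions 3,4 -> [2 1 3 4]
  step 4: s2^-1 swaps positions 2,3 -> [2 3 1 4]
  step 5: s1^-1 swaps positions 1,2 -> [3 2 1 4]
  step 6: s3^-1 swaps positions 3,4 -> [3 2 4 1]
  step 7: s2 swaps positions 2,3 -> [3 4 2 1]
  step 8: s2 swaps positions 2,3 -> [3 2 4 1]
  step 9: s2^-1 swaps positions 2,3 -> [3 4 2 1]
  step 10: s1 swaps positions 1,2 -> [4 3 2 1]
  step 11: s1^-1 swaps positions 1,2 -> [3 4 2 1]
  step 12: s2^-1 swaps positions 2,3 -> [3 2 4 1]
Final permutation (position -> original strand): [3 2 4 1]
Closure components = cycle count of this permutation = 2.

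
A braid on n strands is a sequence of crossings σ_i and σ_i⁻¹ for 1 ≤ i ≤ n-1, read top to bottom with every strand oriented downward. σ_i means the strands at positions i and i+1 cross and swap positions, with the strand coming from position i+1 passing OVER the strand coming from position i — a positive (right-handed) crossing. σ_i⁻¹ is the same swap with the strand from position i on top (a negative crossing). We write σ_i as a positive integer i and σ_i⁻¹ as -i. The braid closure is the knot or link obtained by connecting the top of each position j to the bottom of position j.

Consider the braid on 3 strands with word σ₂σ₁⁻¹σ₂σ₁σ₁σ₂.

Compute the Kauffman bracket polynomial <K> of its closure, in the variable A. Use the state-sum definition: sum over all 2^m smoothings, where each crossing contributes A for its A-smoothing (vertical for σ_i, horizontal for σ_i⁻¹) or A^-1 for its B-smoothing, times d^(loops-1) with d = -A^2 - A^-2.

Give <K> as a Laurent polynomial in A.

Braid: s2 s1^-1 s2 s1 s1 s2 on 3 strands, 6 crossings.
Writhe w = (#positive) - (#negative) = 5 - 1 = 4.
Enumerate smoothing states for the bracket polynomial. There are 2^6 = 64 states.
For each crossing: s=0 is the vertical smoothing, s=1 horizontal. Crossing k contributes A^(sign_k * (1 - 2*s_k)); loop factor d = -A^2 - A^-2.
Tabulate the states by total A-exponent and number of loops L (A-exp: L × count):
  A^6: L=2 ×1
  A^4: L=1 ×3, L=3 ×3
  A^2: L=2 ×14, L=4 ×1
  A^0: L=1 ×10, L=3 ×10
  A^-2: L=2 ×13, L=4 ×2
  A^-4: L=3 ×6
  A^-6: L=4 ×1
Each group contributes A^e * Σ count * d^(L-1):
Powers of d = -A^2 - A^-2: d^2 = A^4 + 2 + A^-4; d^3 = -A^6 - 3*A^2 - 3*A^-2 - A^-6.
  A^6 * (d) = -A^8 - A^4
  A^4 * (3 + 3*d^2) = 3*A^8 + 9*A^4 + 3
  A^2 * (14*d + d^3) = -A^8 - 17*A^4 - 17 - A^-4
  A^0 * (10 + 10*d^2) = 10*A^4 + 30 + 10*A^-4
  A^-2 * (13*d + 2*d^3) = -2*A^4 - 19 - 19*A^-4 - 2*A^-8
  A^-4 * (6*d^2) = 6 + 12*A^-4 + 6*A^-8
  A^-6 * (d^3) = -1 - 3*A^-4 - 3*A^-8 - A^-12
Summing the groups: <K> = A^8 - A^4 + 2 - A^-4 + A^-8 - A^-12

Answer: A^8 - A^4 + 2 - A^-4 + A^-8 - A^-12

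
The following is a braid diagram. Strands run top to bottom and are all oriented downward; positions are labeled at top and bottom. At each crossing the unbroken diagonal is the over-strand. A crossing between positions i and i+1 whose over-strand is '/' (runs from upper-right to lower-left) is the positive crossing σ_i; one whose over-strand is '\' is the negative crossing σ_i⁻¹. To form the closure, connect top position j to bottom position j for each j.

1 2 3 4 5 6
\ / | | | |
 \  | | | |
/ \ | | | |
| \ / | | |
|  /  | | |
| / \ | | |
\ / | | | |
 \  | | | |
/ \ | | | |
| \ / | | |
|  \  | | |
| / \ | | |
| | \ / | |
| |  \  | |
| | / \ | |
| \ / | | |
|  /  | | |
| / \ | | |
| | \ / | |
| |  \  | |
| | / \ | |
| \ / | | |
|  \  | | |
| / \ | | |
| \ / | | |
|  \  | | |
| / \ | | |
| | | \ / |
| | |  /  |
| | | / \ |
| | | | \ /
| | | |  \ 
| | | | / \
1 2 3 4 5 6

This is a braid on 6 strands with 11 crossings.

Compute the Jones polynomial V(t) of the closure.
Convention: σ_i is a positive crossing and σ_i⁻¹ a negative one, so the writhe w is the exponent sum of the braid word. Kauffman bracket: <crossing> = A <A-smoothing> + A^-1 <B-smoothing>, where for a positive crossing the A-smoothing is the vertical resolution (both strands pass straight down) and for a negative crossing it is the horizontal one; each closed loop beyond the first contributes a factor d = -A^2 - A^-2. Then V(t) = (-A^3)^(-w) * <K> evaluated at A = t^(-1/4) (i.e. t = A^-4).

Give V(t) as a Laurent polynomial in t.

t^-1 - 2*t^-2 + 3*t^-3 - 2*t^-4 + 3*t^-5 - 2*t^-6 + t^-7 - t^-8

Derivation:
Reading the diagram top to bottom ('/'-over between positions i,i+1 = s_i, '\'-over = s_i^-1): braid word = s1^-1 s2 s1^-1 s2^-1 s3^-1 s2 s3^-1 s2^-1 s2^-1 s4 s5^-1.
The presented braid s1^-1 s2 s1^-1 s2^-1 s3^-1 s2 s3^-1 s2^-1 s2^-1 s4 s5^-1 on 6 strands reduces by inverse Markov moves (closure unchanged at each step):
  Destabilize: the word has the form β·s5^-1 where s5^-1 occurs only as the final letter (β ∈ B_5); drop it and the last strand → 5 strands.
  Destabilize: the word has the form β·s4 where s4 occurs only as the final letter (β ∈ B_4); drop it and the last strand → 4 strands.
Reduced to β = s1^-1 s2 s1^-1 s2^-1 s3^-1 s2 s3^-1 s2^-1 s2^-1 on 4 strands, 9 crossings.
Compute on β:
Braid: s1^-1 s2 s1^-1 s2^-1 s3^-1 s2 s3^-1 s2^-1 s2^-1 on 4 strands, 9 crossings.
Writhe w = (#positive) - (#negative) = 2 - 7 = -5.
State-sum expansion of <K>. There are 2^9 = 512 states.
Smooth each crossing (0=||, 1=⌣⌢); contribution A^(Σ sign_k(1-2s_k)) * d^(L-1).
Tabulate the states by total A-exponent and number of loops L (A-exp: L × count):
  A^9: L=5 ×1
  A^7: L=4 ×9
  A^5: L=3 ×30, L=5 ×6
  A^3: L=2 ×45, L=4 ×37, L=6 ×2
  A^1: L=1 ×27, L=3 ×78, L=5 ×21
  A^-1: L=2 ×67, L=4 ×53, L=6 ×6
  A^-3: L=1 ×12, L=3 ×53, L=5 ×18, L=7 ×1
  A^-5: L=2 ×14, L=4 ×19, L=6 ×3
  A^-7: L=3 ×6, L=5 ×3
  A^-9: L=4 ×1
Each group contributes A^e * Σ count * d^(L-1):
Powers of d = -A^2 - A^-2: d^2 = A^4 + 2 + A^-4; d^3 = -A^6 - 3*A^2 - 3*A^-2 - A^-6; d^4 = A^8 + 4*A^4 + 6 + 4*A^-4 + A^-8; d^5 = -A^10 - 5*A^6 - 10*A^2 - 10*A^-2 - 5*A^-6 - A^-10; d^6 = A^12 + 6*A^8 + 15*A^4 + 20 + 15*A^-4 + 6*A^-8 + A^-12.
  A^9 * (d^4) = A^17 + 4*A^13 + 6*A^9 + 4*A^5 + A
  A^7 * (9*d^3) = -9*A^13 - 27*A^9 - 27*A^5 - 9*A
  A^5 * (30*d^2 + 6*d^4) = 6*A^13 + 54*A^9 + 96*A^5 + 54*A + 6*A^-3
  A^3 * (45*d + 37*d^3 + 2*d^5) = -2*A^13 - 47*A^9 - 176*A^5 - 176*A - 47*A^-3 - 2*A^-7
  A^1 * (27 + 78*d^2 + 21*d^4) = 21*A^9 + 162*A^5 + 309*A + 162*A^-3 + 21*A^-7
  A^-1 * (67*d + 53*d^3 + 6*d^5) = -6*A^9 - 83*A^5 - 286*A - 286*A^-3 - 83*A^-7 - 6*A^-11
  A^-3 * (12 + 53*d^2 + 18*d^4 + d^6) = A^9 + 24*A^5 + 140*A + 246*A^-3 + 140*A^-7 + 24*A^-11 + A^-15
  A^-5 * (14*d + 19*d^3 + 3*d^5) = -3*A^5 - 34*A - 101*A^-3 - 101*A^-7 - 34*A^-11 - 3*A^-15
  A^-7 * (6*d^2 + 3*d^4) = 3*A + 18*A^-3 + 30*A^-7 + 18*A^-11 + 3*A^-15
  A^-9 * (d^3) = -A^-3 - 3*A^-7 - 3*A^-11 - A^-15
Summing the groups: <K> = A^17 - A^13 + 2*A^9 - 3*A^5 + 2*A - 3*A^-3 + 2*A^-7 - A^-11
Normalise by the writhe: (-A^3)^(-w) = (-A^3)^(5) = -A^15, so f(A) = -A^15 * <K> = -A^32 + A^28 - 2*A^24 + 3*A^20 - 2*A^16 + 3*A^12 - 2*A^8 + A^4.
Substitute A = t^(-1/4), i.e. A^e → t^(-e/4): V(t) = t^-1 - 2*t^-2 + 3*t^-3 - 2*t^-4 + 3*t^-5 - 2*t^-6 + t^-7 - t^-8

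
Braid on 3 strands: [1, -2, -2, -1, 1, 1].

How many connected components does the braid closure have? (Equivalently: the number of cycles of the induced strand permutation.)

3

Derivation:
Track the strand permutation on 3 strands, starting from identity.
  step 1: s1 swaps positions 1,2 -> [2 1 3]
  step 2: s2^-1 swaps positions 2,3 -> [2 3 1]
  step 3: s2^-1 swaps positions 2,3 -> [2 1 3]
  step 4: s1^-1 swaps positions 1,2 -> [1 2 3]
  step 5: s1 swaps positions 1,2 -> [2 1 3]
  step 6: s1 swaps positions 1,2 -> [1 2 3]
Final permutation (position -> original strand): [1 2 3]
Closure components = cycle count of this permutation = 3.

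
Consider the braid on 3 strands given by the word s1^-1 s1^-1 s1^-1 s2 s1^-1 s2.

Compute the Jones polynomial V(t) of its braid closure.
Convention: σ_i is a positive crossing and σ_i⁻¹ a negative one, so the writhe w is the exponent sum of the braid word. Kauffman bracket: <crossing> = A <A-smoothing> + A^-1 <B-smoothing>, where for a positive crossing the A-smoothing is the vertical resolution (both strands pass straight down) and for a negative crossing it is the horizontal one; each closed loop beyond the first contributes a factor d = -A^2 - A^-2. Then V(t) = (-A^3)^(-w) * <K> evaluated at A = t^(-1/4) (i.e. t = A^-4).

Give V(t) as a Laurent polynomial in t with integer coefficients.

Braid: s1^-1 s1^-1 s1^-1 s2 s1^-1 s2 on 3 strands, 6 crossings.
Writhe w = (#positive) - (#negative) = 2 - 4 = -2.
State-sum expansion of <K>. There are 2^6 = 64 states.
Each crossing splits two ways (0=vertical, 1=horizontal). The state's weight is A^(#A-smoothings - #B-smoothings) * d^(loops - 1).
Tabulate the states by total A-exponent and number of loops L (A-exp: L × count):
  A^6: L=5 ×1
  A^4: L=4 ×6
  A^2: L=3 ×15
  A^0: L=2 ×19, L=4 ×1
  A^-2: L=1 ×11, L=3 ×4
  A^-4: L=2 ×6
  A^-6: L=3 ×1
Each group contributes A^e * Σ count * d^(L-1):
Powers of d = -A^2 - A^-2: d^2 = A^4 + 2 + A^-4; d^3 = -A^6 - 3*A^2 - 3*A^-2 - A^-6; d^4 = A^8 + 4*A^4 + 6 + 4*A^-4 + A^-8.
  A^6 * (d^4) = A^14 + 4*A^10 + 6*A^6 + 4*A^2 + A^-2
  A^4 * (6*d^3) = -6*A^10 - 18*A^6 - 18*A^2 - 6*A^-2
  A^2 * (15*d^2) = 15*A^6 + 30*A^2 + 15*A^-2
  A^0 * (19*d + d^3) = -A^6 - 22*A^2 - 22*A^-2 - A^-6
  A^-2 * (11 + 4*d^2) = 4*A^2 + 19*A^-2 + 4*A^-6
  A^-4 * (6*d) = -6*A^-2 - 6*A^-6
  A^-6 * (d^2) = A^-2 + 2*A^-6 + A^-10
Summing the groups: <K> = A^14 - 2*A^10 + 2*A^6 - 2*A^2 + 2*A^-2 - A^-6 + A^-10
Normalise by the writhe: (-A^3)^(-w) = (-A^3)^(2) = A^6, so f(A) = A^6 * <K> = A^20 - 2*A^16 + 2*A^12 - 2*A^8 + 2*A^4 - 1 + A^-4.
Substitute A = t^(-1/4), i.e. A^e → t^(-e/4): V(t) = t - 1 + 2*t^-1 - 2*t^-2 + 2*t^-3 - 2*t^-4 + t^-5

Answer: t - 1 + 2*t^-1 - 2*t^-2 + 2*t^-3 - 2*t^-4 + t^-5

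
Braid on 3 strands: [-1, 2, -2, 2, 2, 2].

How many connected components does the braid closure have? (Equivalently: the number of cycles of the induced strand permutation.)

Track the strand permutation on 3 strands, starting from identity.
  step 1: s1^-1 swaps positions 1,2 -> [2 1 3]
  step 2: s2 swaps positions 2,3 -> [2 3 1]
  step 3: s2^-1 swaps positions 2,3 -> [2 1 3]
  step 4: s2 swaps positions 2,3 -> [2 3 1]
  step 5: s2 swaps positions 2,3 -> [2 1 3]
  step 6: s2 swaps positions 2,3 -> [2 3 1]
Final permutation (position -> original strand): [2 3 1]
Closure components = cycle count of this permutation = 1.

Answer: 1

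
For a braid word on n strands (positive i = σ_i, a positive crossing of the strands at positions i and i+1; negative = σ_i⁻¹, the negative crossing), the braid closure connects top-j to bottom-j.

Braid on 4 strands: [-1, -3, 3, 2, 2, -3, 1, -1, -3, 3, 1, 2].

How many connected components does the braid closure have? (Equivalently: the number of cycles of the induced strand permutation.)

2

Derivation:
Track the strand permutation on 4 strands, starting from identity.
  step 1: s1^-1 swaps positions 1,2 -> [2 1 3 4]
  step 2: s3^-1 swaps positions 3,4 -> [2 1 4 3]
  step 3: s3 swaps positions 3,4 -> [2 1 3 4]
  step 4: s2 swaps positions 2,3 -> [2 3 1 4]
  step 5: s2 swaps positions 2,3 -> [2 1 3 4]
  step 6: s3^-1 swaps positions 3,4 -> [2 1 4 3]
  step 7: s1 swaps positions 1,2 -> [1 2 4 3]
  step 8: s1^-1 swaps positions 1,2 -> [2 1 4 3]
  step 9: s3^-1 swaps positions 3,4 -> [2 1 3 4]
  step 10: s3 swaps positions 3,4 -> [2 1 4 3]
  step 11: s1 swaps positions 1,2 -> [1 2 4 3]
  step 12: s2 swaps positions 2,3 -> [1 4 2 3]
Final permutation (position -> original strand): [1 4 2 3]
Closure components = cycle count of this permutation = 2.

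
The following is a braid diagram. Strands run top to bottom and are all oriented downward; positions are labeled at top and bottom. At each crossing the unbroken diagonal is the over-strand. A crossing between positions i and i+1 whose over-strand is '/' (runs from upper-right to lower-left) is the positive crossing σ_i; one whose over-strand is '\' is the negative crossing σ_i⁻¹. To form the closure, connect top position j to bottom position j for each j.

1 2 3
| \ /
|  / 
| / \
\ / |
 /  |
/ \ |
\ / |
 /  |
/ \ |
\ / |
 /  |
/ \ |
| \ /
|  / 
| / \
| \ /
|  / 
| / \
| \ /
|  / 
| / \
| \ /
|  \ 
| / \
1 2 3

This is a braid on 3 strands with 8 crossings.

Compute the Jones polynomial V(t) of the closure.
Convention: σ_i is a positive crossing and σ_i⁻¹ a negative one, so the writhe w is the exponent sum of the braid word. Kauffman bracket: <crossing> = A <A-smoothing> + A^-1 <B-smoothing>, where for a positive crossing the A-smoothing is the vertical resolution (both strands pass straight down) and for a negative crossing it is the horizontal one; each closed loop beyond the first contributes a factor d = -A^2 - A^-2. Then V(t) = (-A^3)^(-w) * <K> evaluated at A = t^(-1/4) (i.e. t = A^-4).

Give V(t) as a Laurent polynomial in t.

Reading the diagram top to bottom ('/'-over between positions i,i+1 = s_i, '\'-over = s_i^-1): braid word = s2 s1 s1 s1 s2 s2 s2 s2^-1.
The presented braid s2 s1 s1 s1 s2 s2 s2 s2^-1 on 3 strands reduces by inverse Markov moves (closure unchanged at each step):
  Deconjugate: the word is γ·β·γ⁻¹ with γ = s2 (prefix) and γ⁻¹ = s2^-1 (suffix); strip both.
Reduced to β = s1 s1 s1 s2 s2 s2 on 3 strands, 6 crossings.
Compute on β:
Braid: s1 s1 s1 s2 s2 s2 on 3 strands, 6 crossings.
Writhe w = (#positive) - (#negative) = 6 - 0 = 6.
Computing the Kauffman bracket via state sum. There are 2^6 = 64 states.
For each crossing: s=0 is the vertical smoothing, s=1 horizontal. Crossing k contributes A^(sign_k * (1 - 2*s_k)); loop factor d = -A^2 - A^-2.
Tabulate the states by total A-exponent and number of loops L (A-exp: L × count):
  A^6: L=3 ×1
  A^4: L=2 ×6
  A^2: L=1 ×9, L=3 ×6
  A^0: L=2 ×18, L=4 ×2
  A^-2: L=3 ×15
  A^-4: L=4 ×6
  A^-6: L=5 ×1
Each group contributes A^e * Σ count * d^(L-1):
Powers of d = -A^2 - A^-2: d^2 = A^4 + 2 + A^-4; d^3 = -A^6 - 3*A^2 - 3*A^-2 - A^-6; d^4 = A^8 + 4*A^4 + 6 + 4*A^-4 + A^-8.
  A^6 * (d^2) = A^10 + 2*A^6 + A^2
  A^4 * (6*d) = -6*A^6 - 6*A^2
  A^2 * (9 + 6*d^2) = 6*A^6 + 21*A^2 + 6*A^-2
  A^0 * (18*d + 2*d^3) = -2*A^6 - 24*A^2 - 24*A^-2 - 2*A^-6
  A^-2 * (15*d^2) = 15*A^2 + 30*A^-2 + 15*A^-6
  A^-4 * (6*d^3) = -6*A^2 - 18*A^-2 - 18*A^-6 - 6*A^-10
  A^-6 * (d^4) = A^2 + 4*A^-2 + 6*A^-6 + 4*A^-10 + A^-14
Summing the groups: <K> = A^10 + 2*A^2 - 2*A^-2 + A^-6 - 2*A^-10 + A^-14
Normalise by the writhe: (-A^3)^(-w) = (-A^3)^(-6) = A^-18, so f(A) = A^-18 * <K> = A^-8 + 2*A^-16 - 2*A^-20 + A^-24 - 2*A^-28 + A^-32.
Substitute A = t^(-1/4), i.e. A^e → t^(-e/4): V(t) = t^8 - 2*t^7 + t^6 - 2*t^5 + 2*t^4 + t^2

Answer: t^8 - 2*t^7 + t^6 - 2*t^5 + 2*t^4 + t^2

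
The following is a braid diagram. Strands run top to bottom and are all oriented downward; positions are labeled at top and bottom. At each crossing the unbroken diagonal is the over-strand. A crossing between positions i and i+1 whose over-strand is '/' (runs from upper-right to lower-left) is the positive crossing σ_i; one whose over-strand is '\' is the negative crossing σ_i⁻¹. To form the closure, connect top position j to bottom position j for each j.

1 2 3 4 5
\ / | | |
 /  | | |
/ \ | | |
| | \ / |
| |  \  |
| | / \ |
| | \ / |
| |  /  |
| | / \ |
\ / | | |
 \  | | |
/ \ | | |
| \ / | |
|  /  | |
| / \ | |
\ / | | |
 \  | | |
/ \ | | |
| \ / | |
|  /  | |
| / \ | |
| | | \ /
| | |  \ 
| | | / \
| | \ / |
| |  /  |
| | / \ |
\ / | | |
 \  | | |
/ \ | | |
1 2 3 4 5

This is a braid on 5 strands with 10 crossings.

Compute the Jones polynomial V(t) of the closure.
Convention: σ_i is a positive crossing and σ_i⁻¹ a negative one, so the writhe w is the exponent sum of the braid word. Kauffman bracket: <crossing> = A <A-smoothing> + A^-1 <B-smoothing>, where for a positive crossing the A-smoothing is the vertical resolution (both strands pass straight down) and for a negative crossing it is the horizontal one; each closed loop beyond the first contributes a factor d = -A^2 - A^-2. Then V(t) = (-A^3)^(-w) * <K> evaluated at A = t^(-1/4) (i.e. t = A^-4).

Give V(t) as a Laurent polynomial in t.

t^2 - t + 1 - t^-1 + t^-2

Derivation:
Reading the diagram top to bottom ('/'-over between positions i,i+1 = s_i, '\'-over = s_i^-1): braid word = s1 s3^-1 s3 s1^-1 s2 s1^-1 s2 s4^-1 s3 s1^-1.
The presented braid s1 s3^-1 s3 s1^-1 s2 s1^-1 s2 s4^-1 s3 s1^-1 on 5 strands reduces by inverse Markov moves (closure unchanged at each step):
  Deconjugate: the word is γ·β·γ⁻¹ with γ = s1 s3^-1 (prefix) and γ⁻¹ = s3 s1^-1 (suffix); strip both.
  Destabilize: the word has the form β·s4^-1 where s4^-1 occurs only as the final letter (β ∈ B_4); drop it and the last strand → 4 strands.
Reduced to β = s3 s1^-1 s2 s1^-1 s2 on 4 strands, 5 crossings.
Compute on β:
Braid: s3 s1^-1 s2 s1^-1 s2 on 4 strands, 5 crossings.
Writhe w = (#positive) - (#negative) = 3 - 2 = 1.
Computing the Kauffman bracket via state sum. There are 2^5 = 32 states.
Smooth each crossing (0=||, 1=⌣⌢); contribution A^(Σ sign_k(1-2s_k)) * d^(L-1).
  state 00000: A-exp=+1, loops=4, term = A^1 * d^3
  state 00001: A-exp=-1, loops=3, term = A^-1 * d^2
  state 00010: A-exp=+3, loops=3, term = A^3 * d^2
  state 00011: A-exp=+1, loops=2, term = A^1 * d^1
  state 00100: A-exp=-1, loops=3, term = A^-1 * d^2
  state 00101: A-exp=-3, loops=4, term = A^-3 * d^3
  state 00110: A-exp=+1, loops=2, term = A^1 * d^1
  state 00111: A-exp=-1, loops=3, term = A^-1 * d^2
  state 01000: A-exp=+3, loops=3, term = A^3 * d^2
  state 01001: A-exp=+1, loops=2, term = A^1 * d^1
  state 01010: A-exp=+5, loops=4, term = A^5 * d^3
  state 01011: A-exp=+3, loops=3, term = A^3 * d^2
  state 01100: A-exp=+1, loops=2, term = A^1 * d^1
  state 01101: A-exp=-1, loops=3, term = A^-1 * d^2
  state 01110: A-exp=+3, loops=3, term = A^3 * d^2
  state 01111: A-exp=+1, loops=2, term = A^1 * d^1
  state 10000: A-exp=-1, loops=3, term = A^-1 * d^2
  state 10001: A-exp=-3, loops=2, term = A^-3 * d^1
  state 10010: A-exp=+1, loops=2, term = A^1 * d^1
  state 10011: A-exp=-1, loops=1, term = A^-1 * d^0
  state 10100: A-exp=-3, loops=2, term = A^-3 * d^1
  state 10101: A-exp=-5, loops=3, term = A^-5 * d^2
  state 10110: A-exp=-1, loops=1, term = A^-1 * d^0
  state 10111: A-exp=-3, loops=2, term = A^-3 * d^1
  state 11000: A-exp=+1, loops=2, term = A^1 * d^1
  state 11001: A-exp=-1, loops=1, term = A^-1 * d^0
  state 11010: A-exp=+3, loops=3, term = A^3 * d^2
  state 11011: A-exp=+1, loops=2, term = A^1 * d^1
  state 11100: A-exp=-1, loops=1, term = A^-1 * d^0
  state 11101: A-exp=-3, loops=2, term = A^-3 * d^1
  state 11110: A-exp=+1, loops=2, term = A^1 * d^1
  state 11111: A-exp=-1, loops=1, term = A^-1 * d^0
Collect the terms by A-exponent (count of states per loop number):
Powers of d = -A^2 - A^-2: d^2 = A^4 + 2 + A^-4; d^3 = -A^6 - 3*A^2 - 3*A^-2 - A^-6.
  A^5 * (d^3) = -A^11 - 3*A^7 - 3*A^3 - A^-1
  A^3 * (5*d^2) = 5*A^7 + 10*A^3 + 5*A^-1
  A^1 * (9*d + d^3) = -A^7 - 12*A^3 - 12*A^-1 - A^-5
  A^-1 * (5 + 5*d^2) = 5*A^3 + 15*A^-1 + 5*A^-5
  A^-3 * (4*d + d^3) = -A^3 - 7*A^-1 - 7*A^-5 - A^-9
  A^-5 * (d^2) = A^-1 + 2*A^-5 + A^-9
Summing the groups: <K> = -A^11 + A^7 - A^3 + A^-1 - A^-5
Normalise by the writhe: (-A^3)^(-w) = (-A^3)^(-1) = -A^-3, so f(A) = -A^-3 * <K> = A^8 - A^4 + 1 - A^-4 + A^-8.
Substitute A = t^(-1/4), i.e. A^e → t^(-e/4): V(t) = t^2 - t + 1 - t^-1 + t^-2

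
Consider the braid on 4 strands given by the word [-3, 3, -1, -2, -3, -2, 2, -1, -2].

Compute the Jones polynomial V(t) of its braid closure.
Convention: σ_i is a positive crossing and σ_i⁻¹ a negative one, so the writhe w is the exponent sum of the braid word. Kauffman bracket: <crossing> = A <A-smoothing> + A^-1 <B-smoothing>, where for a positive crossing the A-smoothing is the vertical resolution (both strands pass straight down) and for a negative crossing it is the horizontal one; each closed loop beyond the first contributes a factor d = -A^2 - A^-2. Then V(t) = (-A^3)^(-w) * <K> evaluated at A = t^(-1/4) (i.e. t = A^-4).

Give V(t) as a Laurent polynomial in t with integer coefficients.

t^-1 + t^-3 - t^-4

Derivation:
First cancel adjacent σ_i σ_i⁻¹ pairs (Reidemeister II — same braid, same closure): s3^-1 s3 s1^-1 s2^-1 s3^-1 s2^-1 s2 s1^-1 s2^-1 → s1^-1 s2^-1 s3^-1 s1^-1 s2^-1.
Braid: s1^-1 s2^-1 s3^-1 s1^-1 s2^-1 on 4 strands, 5 crossings.
Writhe w = (#positive) - (#negative) = 0 - 5 = -5.
Enumerate smoothing states for the bracket polynomial. There are 2^5 = 32 states.
Smooth each crossing (0=||, 1=⌣⌢); contribution A^(Σ sign_k(1-2s_k)) * d^(L-1).
  state 00000: A-exp=-5, loops=4, term = A^-5 * d^3
  state 00001: A-exp=-3, loops=3, term = A^-3 * d^2
  state 00010: A-exp=-3, loops=3, term = A^-3 * d^2
  state 00011: A-exp=-1, loops=2, term = A^-1 * d^1
  state 00100: A-exp=-3, loops=3, term = A^-3 * d^2
  state 00101: A-exp=-1, loops=2, term = A^-1 * d^1
  state 00110: A-exp=-1, loops=2, term = A^-1 * d^1
  state 00111: A-exp=+1, loops=1, term = A^1 * d^0
  state 01000: A-exp=-3, loops=3, term = A^-3 * d^2
  state 01001: A-exp=-1, loops=4, term = A^-1 * d^3
  state 01010: A-exp=-1, loops=2, term = A^-1 * d^1
  state 01011: A-exp=+1, loops=3, term = A^1 * d^2
  state 01100: A-exp=-1, loops=2, term = A^-1 * d^1
  state 01101: A-exp=+1, loops=3, term = A^1 * d^2
  state 01110: A-exp=+1, loops=1, term = A^1 * d^0
  state 01111: A-exp=+3, loops=2, term = A^3 * d^1
  state 10000: A-exp=-3, loops=3, term = A^-3 * d^2
  state 10001: A-exp=-1, loops=2, term = A^-1 * d^1
  state 10010: A-exp=-1, loops=4, term = A^-1 * d^3
  state 10011: A-exp=+1, loops=3, term = A^1 * d^2
  state 10100: A-exp=-1, loops=2, term = A^-1 * d^1
  state 10101: A-exp=+1, loops=1, term = A^1 * d^0
  state 10110: A-exp=+1, loops=3, term = A^1 * d^2
  state 10111: A-exp=+3, loops=2, term = A^3 * d^1
  state 11000: A-exp=-1, loops=2, term = A^-1 * d^1
  state 11001: A-exp=+1, loops=3, term = A^1 * d^2
  state 11010: A-exp=+1, loops=3, term = A^1 * d^2
  state 11011: A-exp=+3, loops=2, term = A^3 * d^1
  state 11100: A-exp=+1, loops=1, term = A^1 * d^0
  state 11101: A-exp=+3, loops=2, term = A^3 * d^1
  state 11110: A-exp=+3, loops=2, term = A^3 * d^1
  state 11111: A-exp=+5, loops=1, term = A^5 * d^0
Collect the terms by A-exponent (count of states per loop number):
Powers of d = -A^2 - A^-2: d^2 = A^4 + 2 + A^-4; d^3 = -A^6 - 3*A^2 - 3*A^-2 - A^-6.
  A^5 * (1) = A^5
  A^3 * (5*d) = -5*A^5 - 5*A
  A^1 * (4 + 6*d^2) = 6*A^5 + 16*A + 6*A^-3
  A^-1 * (8*d + 2*d^3) = -2*A^5 - 14*A - 14*A^-3 - 2*A^-7
  A^-3 * (5*d^2) = 5*A + 10*A^-3 + 5*A^-7
  A^-5 * (d^3) = -A - 3*A^-3 - 3*A^-7 - A^-11
Summing the groups: <K> = A - A^-3 - A^-11
Normalise by the writhe: (-A^3)^(-w) = (-A^3)^(5) = -A^15, so f(A) = -A^15 * <K> = -A^16 + A^12 + A^4.
Substitute A = t^(-1/4), i.e. A^e → t^(-e/4): V(t) = t^-1 + t^-3 - t^-4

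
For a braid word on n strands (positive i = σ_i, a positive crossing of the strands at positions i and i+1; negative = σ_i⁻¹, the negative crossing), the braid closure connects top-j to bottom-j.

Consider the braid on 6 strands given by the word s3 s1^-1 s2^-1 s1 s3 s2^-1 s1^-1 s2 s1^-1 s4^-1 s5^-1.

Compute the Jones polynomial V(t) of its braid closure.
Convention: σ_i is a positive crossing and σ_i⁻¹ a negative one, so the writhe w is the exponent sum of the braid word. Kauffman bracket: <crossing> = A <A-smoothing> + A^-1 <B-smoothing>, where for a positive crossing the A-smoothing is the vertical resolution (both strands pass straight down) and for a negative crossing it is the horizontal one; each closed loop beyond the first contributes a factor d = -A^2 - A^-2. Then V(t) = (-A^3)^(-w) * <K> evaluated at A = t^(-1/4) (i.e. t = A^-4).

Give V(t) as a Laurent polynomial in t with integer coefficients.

t^2 - 2*t + 3 - 3*t^-1 + 3*t^-2 - 2*t^-3 + 2*t^-4 - t^-5

Derivation:
The presented braid s3 s1^-1 s2^-1 s1 s3 s2^-1 s1^-1 s2 s1^-1 s4^-1 s5^-1 on 6 strands reduces by inverse Markov moves (closure unchanged at each step):
  Destabilize: the word has the form β·s5^-1 where s5^-1 occurs only as the final letter (β ∈ B_5); drop it and the last strand → 5 strands.
  Destabilize: the word has the form β·s4^-1 where s4^-1 occurs only as the final letter (β ∈ B_4); drop it and the last strand → 4 strands.
Reduced to β = s3 s1^-1 s2^-1 s1 s3 s2^-1 s1^-1 s2 s1^-1 on 4 strands, 9 crossings.
Compute on β:
Braid: s3 s1^-1 s2^-1 s1 s3 s2^-1 s1^-1 s2 s1^-1 on 4 strands, 9 crossings.
Writhe w = (#positive) - (#negative) = 4 - 5 = -1.
Computing the Kauffman bracket via state sum. There are 2^9 = 512 states.
Smooth each crossing (0=||, 1=⌣⌢); contribution A^(Σ sign_k(1-2s_k)) * d^(L-1).
Tabulate the states by total A-exponent and number of loops L (A-exp: L × count):
  A^9: L=5 ×1
  A^7: L=4 ×9
  A^5: L=3 ×32, L=5 ×4
  A^3: L=2 ×53, L=4 ×30, L=6 ×1
  A^1: L=1 ×35, L=3 ×80, L=5 ×11
  A^-1: L=2 ×86, L=4 ×39, L=6 ×1
  A^-3: L=1 ×21, L=3 ×58, L=5 ×5
  A^-5: L=2 ×26, L=4 ×10
  A^-7: L=1 ×3, L=3 ×6
  A^-9: L=2 ×1
Each group contributes A^e * Σ count * d^(L-1):
Powers of d = -A^2 - A^-2: d^2 = A^4 + 2 + A^-4; d^3 = -A^6 - 3*A^2 - 3*A^-2 - A^-6; d^4 = A^8 + 4*A^4 + 6 + 4*A^-4 + A^-8; d^5 = -A^10 - 5*A^6 - 10*A^2 - 10*A^-2 - 5*A^-6 - A^-10.
  A^9 * (d^4) = A^17 + 4*A^13 + 6*A^9 + 4*A^5 + A
  A^7 * (9*d^3) = -9*A^13 - 27*A^9 - 27*A^5 - 9*A
  A^5 * (32*d^2 + 4*d^4) = 4*A^13 + 48*A^9 + 88*A^5 + 48*A + 4*A^-3
  A^3 * (53*d + 30*d^3 + d^5) = -A^13 - 35*A^9 - 153*A^5 - 153*A - 35*A^-3 - A^-7
  A^1 * (35 + 80*d^2 + 11*d^4) = 11*A^9 + 124*A^5 + 261*A + 124*A^-3 + 11*A^-7
  A^-1 * (86*d + 39*d^3 + d^5) = -A^9 - 44*A^5 - 213*A - 213*A^-3 - 44*A^-7 - A^-11
  A^-3 * (21 + 58*d^2 + 5*d^4) = 5*A^5 + 78*A + 167*A^-3 + 78*A^-7 + 5*A^-11
  A^-5 * (26*d + 10*d^3) = -10*A - 56*A^-3 - 56*A^-7 - 10*A^-11
  A^-7 * (3 + 6*d^2) = 6*A^-3 + 15*A^-7 + 6*A^-11
  A^-9 * (d) = -A^-7 - A^-11
Summing the groups: <K> = A^17 - 2*A^13 + 2*A^9 - 3*A^5 + 3*A - 3*A^-3 + 2*A^-7 - A^-11
Normalise by the writhe: (-A^3)^(-w) = (-A^3)^(1) = -A^3, so f(A) = -A^3 * <K> = -A^20 + 2*A^16 - 2*A^12 + 3*A^8 - 3*A^4 + 3 - 2*A^-4 + A^-8.
Substitute A = t^(-1/4), i.e. A^e → t^(-e/4): V(t) = t^2 - 2*t + 3 - 3*t^-1 + 3*t^-2 - 2*t^-3 + 2*t^-4 - t^-5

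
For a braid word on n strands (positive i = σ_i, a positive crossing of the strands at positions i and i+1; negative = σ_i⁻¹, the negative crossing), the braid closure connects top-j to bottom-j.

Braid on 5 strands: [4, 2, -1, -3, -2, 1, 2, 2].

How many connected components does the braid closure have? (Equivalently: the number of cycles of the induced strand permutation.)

Track the strand permutation on 5 strands, starting from identity.
  step 1: s4 swaps positions 4,5 -> [1 2 3 5 4]
  step 2: s2 swaps positions 2,3 -> [1 3 2 5 4]
  step 3: s1^-1 swaps positions 1,2 -> [3 1 2 5 4]
  step 4: s3^-1 swaps positions 3,4 -> [3 1 5 2 4]
  step 5: s2^-1 swaps positions 2,3 -> [3 5 1 2 4]
  step 6: s1 swaps positions 1,2 -> [5 3 1 2 4]
  step 7: s2 swaps positions 2,3 -> [5 1 3 2 4]
  step 8: s2 swaps positions 2,3 -> [5 3 1 2 4]
Final permutation (position -> original strand): [5 3 1 2 4]
Closure components = cycle count of this permutation = 1.

Answer: 1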